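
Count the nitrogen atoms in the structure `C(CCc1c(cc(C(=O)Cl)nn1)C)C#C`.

2

The symbol for nitrogen appears 2 times in the SMILES.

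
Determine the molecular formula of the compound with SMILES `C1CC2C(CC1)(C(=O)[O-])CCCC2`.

Heavy atoms from the SMILES: 11 C, 2 O.
Implicit hydrogens by atom environment:
  8 × C: 2 H each → 16
  2 × C: no H
  1 × C: 1 H
  1 × O: no H
  1 × O (charge -1): no H
  Total hydrogens = 17.
Net charge -1.
Molecular formula: C11H17O2-

C11H17O2-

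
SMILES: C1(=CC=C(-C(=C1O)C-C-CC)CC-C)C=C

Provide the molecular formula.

C15H22O

Heavy atoms from the SMILES: 15 C, 1 O.
Implicit hydrogens by atom environment:
  6 × C: 2 H each → 12
  4 × C (aromatic): no H
  2 × C: 3 H each → 6
  2 × C (aromatic): 1 H each → 2
  1 × C: 1 H
  1 × O: 1 H
  Total hydrogens = 22.
Molecular formula: C15H22O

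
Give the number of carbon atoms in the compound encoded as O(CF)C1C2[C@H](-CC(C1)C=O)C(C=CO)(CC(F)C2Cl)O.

14

The symbol for carbon appears 14 times in the SMILES. (Cl is a single chlorine, not C + l.)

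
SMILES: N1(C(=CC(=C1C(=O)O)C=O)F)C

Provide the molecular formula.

Heavy atoms from the SMILES: 7 C, 1 F, 1 N, 3 O.
Implicit hydrogens by atom environment:
  3 × C (aromatic): no H
  2 × O: no H
  1 × C: 3 H
  1 × C (aromatic): 1 H
  1 × C: 1 H
  1 × C: no H
  1 × F: no H
  1 × N (aromatic): no H
  1 × O: 1 H
  Total hydrogens = 6.
Molecular formula: C7H6FNO3

C7H6FNO3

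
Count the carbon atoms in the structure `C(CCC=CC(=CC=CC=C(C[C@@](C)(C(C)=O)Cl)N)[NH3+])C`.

The symbol for carbon appears 17 times in the SMILES. (Cl is a single chlorine, not C + l.)

17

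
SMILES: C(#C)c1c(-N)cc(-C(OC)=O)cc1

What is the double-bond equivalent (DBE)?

Molecular formula from the SMILES: C10H9NO2.
DoU = (2C + 2 + N − H − X)/2 = (2·10 + 2 + 1 − 9 − 0)/2 = 14/2 = 7.
(Structurally: 1 ring(s) + 6 π bond(s) = 7.)

7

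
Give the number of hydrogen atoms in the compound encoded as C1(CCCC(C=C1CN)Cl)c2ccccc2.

Hydrogens are implicit in SMILES; fill each atom to its normal valence:
  5 × C (aromatic): 1 H each → 5
  4 × C: 2 H each → 8
  3 × C: 1 H each → 3
  1 × C: no H
  1 × C (aromatic): no H
  1 × Cl: no H
  1 × N: 2 H
  Total hydrogens = 18.

18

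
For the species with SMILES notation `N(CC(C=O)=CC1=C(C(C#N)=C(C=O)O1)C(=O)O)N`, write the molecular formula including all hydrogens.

C11H9N3O5

Heavy atoms from the SMILES: 11 C, 3 N, 5 O.
Implicit hydrogens by atom environment:
  4 × C (aromatic): no H
  3 × C: 1 H each → 3
  3 × C: no H
  3 × O: no H
  1 × C: 2 H
  1 × N: 2 H
  1 × N: 1 H
  1 × N: no H
  1 × O: 1 H
  1 × O (aromatic): no H
  Total hydrogens = 9.
Molecular formula: C11H9N3O5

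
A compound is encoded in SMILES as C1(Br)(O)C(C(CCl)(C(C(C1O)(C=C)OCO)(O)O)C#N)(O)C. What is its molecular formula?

Heavy atoms from the SMILES: 1 Br, 12 C, 1 Cl, 1 N, 7 O.
Implicit hydrogens by atom environment:
  6 × C: no H
  6 × O: 1 H each → 6
  3 × C: 2 H each → 6
  2 × C: 1 H each → 2
  1 × Br: no H
  1 × C: 3 H
  1 × Cl: no H
  1 × N: no H
  1 × O: no H
  Total hydrogens = 17.
Molecular formula: C12H17BrClNO7

C12H17BrClNO7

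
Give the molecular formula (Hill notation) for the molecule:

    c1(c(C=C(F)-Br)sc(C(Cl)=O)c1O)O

Heavy atoms from the SMILES: 1 Br, 7 C, 1 Cl, 1 F, 3 O, 1 S.
Implicit hydrogens by atom environment:
  4 × C (aromatic): no H
  2 × C: no H
  2 × O: 1 H each → 2
  1 × Br: no H
  1 × C: 1 H
  1 × Cl: no H
  1 × F: no H
  1 × O: no H
  1 × S (aromatic): no H
  Total hydrogens = 3.
Molecular formula: C7H3BrClFO3S

C7H3BrClFO3S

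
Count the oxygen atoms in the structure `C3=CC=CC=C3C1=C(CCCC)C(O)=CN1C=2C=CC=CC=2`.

The symbol for oxygen appears 1 time in the SMILES.

1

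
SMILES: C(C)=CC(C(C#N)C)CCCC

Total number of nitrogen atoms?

The symbol for nitrogen appears 1 time in the SMILES.

1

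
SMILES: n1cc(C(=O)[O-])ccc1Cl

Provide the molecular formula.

C6H3ClNO2-

Heavy atoms from the SMILES: 6 C, 1 Cl, 1 N, 2 O.
Implicit hydrogens by atom environment:
  3 × C (aromatic): 1 H each → 3
  2 × C (aromatic): no H
  1 × C: no H
  1 × Cl: no H
  1 × N (aromatic): no H
  1 × O: no H
  1 × O (charge -1): no H
  Total hydrogens = 3.
Net charge -1.
Molecular formula: C6H3ClNO2-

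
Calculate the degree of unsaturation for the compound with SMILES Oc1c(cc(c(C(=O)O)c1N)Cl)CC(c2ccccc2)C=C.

Molecular formula from the SMILES: C17H16ClNO3.
DoU = (2C + 2 + N − H − X)/2 = (2·17 + 2 + 1 − 16 − 1)/2 = 20/2 = 10.
(Structurally: 2 ring(s) + 8 π bond(s) = 10.)

10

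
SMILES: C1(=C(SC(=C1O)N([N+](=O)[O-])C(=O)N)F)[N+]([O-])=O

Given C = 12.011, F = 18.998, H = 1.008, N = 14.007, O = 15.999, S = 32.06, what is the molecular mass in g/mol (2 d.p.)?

266.16

Molecular formula: C5H3FN4O6S.
M = 5×12.011 + 1×18.998 + 3×1.008 + 4×14.007 + 6×15.999 + 1×32.06 = 266.16 g/mol.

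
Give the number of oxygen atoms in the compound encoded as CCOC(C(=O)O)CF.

The symbol for oxygen appears 3 times in the SMILES.

3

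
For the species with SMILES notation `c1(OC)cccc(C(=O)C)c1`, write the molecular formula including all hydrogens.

C9H10O2

Heavy atoms from the SMILES: 9 C, 2 O.
Implicit hydrogens by atom environment:
  4 × C (aromatic): 1 H each → 4
  2 × C: 3 H each → 6
  2 × C (aromatic): no H
  2 × O: no H
  1 × C: no H
  Total hydrogens = 10.
Molecular formula: C9H10O2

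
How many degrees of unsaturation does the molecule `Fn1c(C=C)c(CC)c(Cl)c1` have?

4

Molecular formula from the SMILES: C8H9ClFN.
DoU = (2C + 2 + N − H − X)/2 = (2·8 + 2 + 1 − 9 − 2)/2 = 8/2 = 4.
(Structurally: 1 ring(s) + 3 π bond(s) = 4.)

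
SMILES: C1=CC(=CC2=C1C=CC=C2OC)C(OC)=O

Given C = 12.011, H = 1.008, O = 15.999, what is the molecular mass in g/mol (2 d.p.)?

216.24

Molecular formula: C13H12O3.
M = 13×12.011 + 12×1.008 + 3×15.999 = 216.24 g/mol.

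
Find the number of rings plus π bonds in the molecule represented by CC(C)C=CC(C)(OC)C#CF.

Molecular formula from the SMILES: C10H15FO.
DoU = (2C + 2 + N − H − X)/2 = (2·10 + 2 + 0 − 15 − 1)/2 = 6/2 = 3.
(Structurally: 0 ring(s) + 3 π bond(s) = 3.)

3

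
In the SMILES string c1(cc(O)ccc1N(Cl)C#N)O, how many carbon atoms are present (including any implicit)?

The symbol for carbon appears 7 times in the SMILES. Lowercase c denotes aromatic carbon and counts toward C.

7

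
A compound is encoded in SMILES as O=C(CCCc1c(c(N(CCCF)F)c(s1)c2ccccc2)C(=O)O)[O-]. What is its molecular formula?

C18H18F2NO4S-

Heavy atoms from the SMILES: 18 C, 2 F, 1 N, 4 O, 1 S.
Implicit hydrogens by atom environment:
  6 × C: 2 H each → 12
  5 × C (aromatic): 1 H each → 5
  5 × C (aromatic): no H
  2 × C: no H
  2 × F: no H
  2 × O: no H
  1 × N: no H
  1 × O: 1 H
  1 × O (charge -1): no H
  1 × S (aromatic): no H
  Total hydrogens = 18.
Net charge -1.
Molecular formula: C18H18F2NO4S-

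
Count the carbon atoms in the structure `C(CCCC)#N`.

The symbol for carbon appears 5 times in the SMILES.

5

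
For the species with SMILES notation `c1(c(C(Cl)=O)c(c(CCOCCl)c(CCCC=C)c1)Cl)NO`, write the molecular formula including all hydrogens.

Heavy atoms from the SMILES: 15 C, 3 Cl, 1 N, 3 O.
Implicit hydrogens by atom environment:
  7 × C: 2 H each → 14
  5 × C (aromatic): no H
  3 × Cl: no H
  2 × O: no H
  1 × C (aromatic): 1 H
  1 × C: 1 H
  1 × C: no H
  1 × N: 1 H
  1 × O: 1 H
  Total hydrogens = 18.
Molecular formula: C15H18Cl3NO3

C15H18Cl3NO3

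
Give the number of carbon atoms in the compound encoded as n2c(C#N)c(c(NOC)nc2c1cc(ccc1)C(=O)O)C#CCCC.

18

The symbol for carbon appears 18 times in the SMILES. Lowercase c denotes aromatic carbon and counts toward C.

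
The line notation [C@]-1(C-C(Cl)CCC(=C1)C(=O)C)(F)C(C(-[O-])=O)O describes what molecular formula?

C11H13ClFO4-

Heavy atoms from the SMILES: 11 C, 1 Cl, 1 F, 4 O.
Implicit hydrogens by atom environment:
  4 × C: no H
  3 × C: 2 H each → 6
  3 × C: 1 H each → 3
  2 × O: no H
  1 × C: 3 H
  1 × Cl: no H
  1 × F: no H
  1 × O: 1 H
  1 × O (charge -1): no H
  Total hydrogens = 13.
Net charge -1.
Molecular formula: C11H13ClFO4-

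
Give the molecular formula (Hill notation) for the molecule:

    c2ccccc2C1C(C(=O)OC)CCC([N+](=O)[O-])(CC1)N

C15H20N2O4

Heavy atoms from the SMILES: 15 C, 2 N, 4 O.
Implicit hydrogens by atom environment:
  5 × C (aromatic): 1 H each → 5
  4 × C: 2 H each → 8
  3 × O: no H
  2 × C: 1 H each → 2
  2 × C: no H
  1 × C: 3 H
  1 × C (aromatic): no H
  1 × N: 2 H
  1 × N (charge +1): no H
  1 × O (charge -1): no H
  Total hydrogens = 20.
Molecular formula: C15H20N2O4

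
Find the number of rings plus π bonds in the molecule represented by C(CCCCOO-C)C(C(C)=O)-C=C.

Molecular formula from the SMILES: C11H20O3.
DoU = (2C + 2 + N − H − X)/2 = (2·11 + 2 + 0 − 20 − 0)/2 = 4/2 = 2.
(Structurally: 0 ring(s) + 2 π bond(s) = 2.)

2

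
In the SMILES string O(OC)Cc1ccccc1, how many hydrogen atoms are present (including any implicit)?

10

Hydrogens are implicit in SMILES; fill each atom to its normal valence:
  5 × C (aromatic): 1 H each → 5
  2 × O: no H
  1 × C: 3 H
  1 × C: 2 H
  1 × C (aromatic): no H
  Total hydrogens = 10.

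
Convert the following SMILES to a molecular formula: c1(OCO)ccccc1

C7H8O2

Heavy atoms from the SMILES: 7 C, 2 O.
Implicit hydrogens by atom environment:
  5 × C (aromatic): 1 H each → 5
  1 × C: 2 H
  1 × C (aromatic): no H
  1 × O: 1 H
  1 × O: no H
  Total hydrogens = 8.
Molecular formula: C7H8O2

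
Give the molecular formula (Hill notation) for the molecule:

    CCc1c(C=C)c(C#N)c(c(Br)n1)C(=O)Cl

Heavy atoms from the SMILES: 1 Br, 11 C, 1 Cl, 2 N, 1 O.
Implicit hydrogens by atom environment:
  5 × C (aromatic): no H
  2 × C: 2 H each → 4
  2 × C: no H
  1 × Br: no H
  1 × C: 3 H
  1 × C: 1 H
  1 × Cl: no H
  1 × N (aromatic): no H
  1 × N: no H
  1 × O: no H
  Total hydrogens = 8.
Molecular formula: C11H8BrClN2O

C11H8BrClN2O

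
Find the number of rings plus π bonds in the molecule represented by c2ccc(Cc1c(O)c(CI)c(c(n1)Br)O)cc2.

Molecular formula from the SMILES: C13H11BrINO2.
DoU = (2C + 2 + N − H − X)/2 = (2·13 + 2 + 1 − 11 − 2)/2 = 16/2 = 8.
(Structurally: 2 ring(s) + 6 π bond(s) = 8.)

8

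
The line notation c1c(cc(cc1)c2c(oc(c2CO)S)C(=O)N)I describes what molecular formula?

Heavy atoms from the SMILES: 12 C, 1 I, 1 N, 3 O, 1 S.
Implicit hydrogens by atom environment:
  6 × C (aromatic): no H
  4 × C (aromatic): 1 H each → 4
  1 × C: 2 H
  1 × C: no H
  1 × I: no H
  1 × N: 2 H
  1 × O: 1 H
  1 × O (aromatic): no H
  1 × O: no H
  1 × S: 1 H
  Total hydrogens = 10.
Molecular formula: C12H10INO3S

C12H10INO3S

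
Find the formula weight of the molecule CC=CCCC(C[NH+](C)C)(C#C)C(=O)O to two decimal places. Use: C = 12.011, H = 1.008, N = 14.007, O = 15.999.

Molecular formula: C12H20NO2+.
M = 12×12.011 + 20×1.008 + 1×14.007 + 2×15.999 = 210.30 g/mol.

210.30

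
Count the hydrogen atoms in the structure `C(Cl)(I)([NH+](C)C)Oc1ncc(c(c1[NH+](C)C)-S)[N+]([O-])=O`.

Hydrogens are implicit in SMILES; fill each atom to its normal valence:
  4 × C: 3 H each → 12
  4 × C (aromatic): no H
  2 × N (charge +1): 1 H each → 2
  2 × O: no H
  1 × C (aromatic): 1 H
  1 × C: no H
  1 × Cl: no H
  1 × I: no H
  1 × N (aromatic): no H
  1 × N (charge +1): no H
  1 × O (charge -1): no H
  1 × S: 1 H
  Total hydrogens = 16.

16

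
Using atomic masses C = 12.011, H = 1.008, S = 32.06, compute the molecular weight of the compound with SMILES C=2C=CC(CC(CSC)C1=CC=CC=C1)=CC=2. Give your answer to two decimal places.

Molecular formula: C16H18S.
M = 16×12.011 + 18×1.008 + 1×32.06 = 242.38 g/mol.

242.38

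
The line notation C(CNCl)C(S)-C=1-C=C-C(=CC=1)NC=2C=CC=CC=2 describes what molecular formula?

Heavy atoms from the SMILES: 15 C, 1 Cl, 2 N, 1 S.
Implicit hydrogens by atom environment:
  9 × C (aromatic): 1 H each → 9
  3 × C (aromatic): no H
  2 × C: 2 H each → 4
  2 × N: 1 H each → 2
  1 × C: 1 H
  1 × Cl: no H
  1 × S: 1 H
  Total hydrogens = 17.
Molecular formula: C15H17ClN2S

C15H17ClN2S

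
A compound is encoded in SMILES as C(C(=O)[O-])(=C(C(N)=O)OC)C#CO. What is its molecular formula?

Heavy atoms from the SMILES: 7 C, 1 N, 5 O.
Implicit hydrogens by atom environment:
  6 × C: no H
  3 × O: no H
  1 × C: 3 H
  1 × N: 2 H
  1 × O: 1 H
  1 × O (charge -1): no H
  Total hydrogens = 6.
Net charge -1.
Molecular formula: C7H6NO5-

C7H6NO5-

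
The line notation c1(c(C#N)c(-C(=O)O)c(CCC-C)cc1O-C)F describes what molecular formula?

Heavy atoms from the SMILES: 13 C, 1 F, 1 N, 3 O.
Implicit hydrogens by atom environment:
  5 × C (aromatic): no H
  3 × C: 2 H each → 6
  2 × C: 3 H each → 6
  2 × C: no H
  2 × O: no H
  1 × C (aromatic): 1 H
  1 × F: no H
  1 × N: no H
  1 × O: 1 H
  Total hydrogens = 14.
Molecular formula: C13H14FNO3

C13H14FNO3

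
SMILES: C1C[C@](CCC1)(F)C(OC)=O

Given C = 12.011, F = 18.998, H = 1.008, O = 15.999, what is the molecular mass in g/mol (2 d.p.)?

160.19

Molecular formula: C8H13FO2.
M = 8×12.011 + 1×18.998 + 13×1.008 + 2×15.999 = 160.19 g/mol.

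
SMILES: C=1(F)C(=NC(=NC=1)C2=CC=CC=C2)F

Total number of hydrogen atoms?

Hydrogens are implicit in SMILES; fill each atom to its normal valence:
  6 × C (aromatic): 1 H each → 6
  4 × C (aromatic): no H
  2 × F: no H
  2 × N (aromatic): no H
  Total hydrogens = 6.

6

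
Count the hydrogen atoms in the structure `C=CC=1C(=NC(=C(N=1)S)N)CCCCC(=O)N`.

16

Hydrogens are implicit in SMILES; fill each atom to its normal valence:
  5 × C: 2 H each → 10
  4 × C (aromatic): no H
  2 × N: 2 H each → 4
  2 × N (aromatic): no H
  1 × C: 1 H
  1 × C: no H
  1 × O: no H
  1 × S: 1 H
  Total hydrogens = 16.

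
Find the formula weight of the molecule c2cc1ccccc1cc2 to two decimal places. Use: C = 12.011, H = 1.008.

128.17

Molecular formula: C10H8.
M = 10×12.011 + 8×1.008 = 128.17 g/mol.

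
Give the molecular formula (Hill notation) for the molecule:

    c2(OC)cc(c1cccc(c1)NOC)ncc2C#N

Heavy atoms from the SMILES: 14 C, 3 N, 2 O.
Implicit hydrogens by atom environment:
  6 × C (aromatic): 1 H each → 6
  5 × C (aromatic): no H
  2 × C: 3 H each → 6
  2 × O: no H
  1 × C: no H
  1 × N: 1 H
  1 × N (aromatic): no H
  1 × N: no H
  Total hydrogens = 13.
Molecular formula: C14H13N3O2

C14H13N3O2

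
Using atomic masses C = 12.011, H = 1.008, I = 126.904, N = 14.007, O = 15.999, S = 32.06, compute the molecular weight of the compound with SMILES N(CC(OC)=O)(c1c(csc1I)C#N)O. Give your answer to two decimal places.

Molecular formula: C8H7IN2O3S.
M = 8×12.011 + 7×1.008 + 1×126.904 + 2×14.007 + 3×15.999 + 1×32.06 = 338.12 g/mol.

338.12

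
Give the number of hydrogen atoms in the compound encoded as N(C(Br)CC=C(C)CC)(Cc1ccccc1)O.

Hydrogens are implicit in SMILES; fill each atom to its normal valence:
  5 × C (aromatic): 1 H each → 5
  3 × C: 2 H each → 6
  2 × C: 3 H each → 6
  2 × C: 1 H each → 2
  1 × Br: no H
  1 × C: no H
  1 × C (aromatic): no H
  1 × N: no H
  1 × O: 1 H
  Total hydrogens = 20.

20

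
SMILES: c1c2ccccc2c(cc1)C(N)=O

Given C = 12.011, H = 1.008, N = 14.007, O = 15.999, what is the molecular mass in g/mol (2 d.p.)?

171.20

Molecular formula: C11H9NO.
M = 11×12.011 + 9×1.008 + 1×14.007 + 1×15.999 = 171.20 g/mol.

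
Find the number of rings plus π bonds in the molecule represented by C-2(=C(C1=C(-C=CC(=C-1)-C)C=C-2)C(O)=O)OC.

8

Molecular formula from the SMILES: C13H12O3.
DoU = (2C + 2 + N − H − X)/2 = (2·13 + 2 + 0 − 12 − 0)/2 = 16/2 = 8.
(Structurally: 2 ring(s) + 6 π bond(s) = 8.)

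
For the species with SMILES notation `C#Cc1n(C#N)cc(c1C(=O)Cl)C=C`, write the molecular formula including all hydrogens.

Heavy atoms from the SMILES: 10 C, 1 Cl, 2 N, 1 O.
Implicit hydrogens by atom environment:
  3 × C (aromatic): no H
  3 × C: no H
  2 × C: 1 H each → 2
  1 × C: 2 H
  1 × C (aromatic): 1 H
  1 × Cl: no H
  1 × N (aromatic): no H
  1 × N: no H
  1 × O: no H
  Total hydrogens = 5.
Molecular formula: C10H5ClN2O

C10H5ClN2O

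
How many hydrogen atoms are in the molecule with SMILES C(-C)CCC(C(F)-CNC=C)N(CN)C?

Hydrogens are implicit in SMILES; fill each atom to its normal valence:
  6 × C: 2 H each → 12
  3 × C: 1 H each → 3
  2 × C: 3 H each → 6
  1 × F: no H
  1 × N: 2 H
  1 × N: 1 H
  1 × N: no H
  Total hydrogens = 24.

24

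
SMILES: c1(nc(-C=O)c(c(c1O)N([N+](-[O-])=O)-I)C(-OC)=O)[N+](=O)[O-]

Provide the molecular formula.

C8H5IN4O8

Heavy atoms from the SMILES: 8 C, 1 I, 4 N, 8 O.
Implicit hydrogens by atom environment:
  5 × C (aromatic): no H
  5 × O: no H
  2 × N (charge +1): no H
  2 × O (charge -1): no H
  1 × C: 3 H
  1 × C: 1 H
  1 × C: no H
  1 × I: no H
  1 × N (aromatic): no H
  1 × N: no H
  1 × O: 1 H
  Total hydrogens = 5.
Molecular formula: C8H5IN4O8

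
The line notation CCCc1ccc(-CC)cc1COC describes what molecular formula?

C13H20O

Heavy atoms from the SMILES: 13 C, 1 O.
Implicit hydrogens by atom environment:
  4 × C: 2 H each → 8
  3 × C: 3 H each → 9
  3 × C (aromatic): 1 H each → 3
  3 × C (aromatic): no H
  1 × O: no H
  Total hydrogens = 20.
Molecular formula: C13H20O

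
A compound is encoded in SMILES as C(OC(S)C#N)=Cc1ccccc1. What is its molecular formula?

C10H9NOS

Heavy atoms from the SMILES: 10 C, 1 N, 1 O, 1 S.
Implicit hydrogens by atom environment:
  5 × C (aromatic): 1 H each → 5
  3 × C: 1 H each → 3
  1 × C: no H
  1 × C (aromatic): no H
  1 × N: no H
  1 × O: no H
  1 × S: 1 H
  Total hydrogens = 9.
Molecular formula: C10H9NOS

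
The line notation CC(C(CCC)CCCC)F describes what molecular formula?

C10H21F

Heavy atoms from the SMILES: 10 C, 1 F.
Implicit hydrogens by atom environment:
  5 × C: 2 H each → 10
  3 × C: 3 H each → 9
  2 × C: 1 H each → 2
  1 × F: no H
  Total hydrogens = 21.
Molecular formula: C10H21F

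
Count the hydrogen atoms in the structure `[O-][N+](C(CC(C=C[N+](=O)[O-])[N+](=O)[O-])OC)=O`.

Hydrogens are implicit in SMILES; fill each atom to its normal valence:
  4 × C: 1 H each → 4
  4 × O: no H
  3 × N (charge +1): no H
  3 × O (charge -1): no H
  1 × C: 3 H
  1 × C: 2 H
  Total hydrogens = 9.

9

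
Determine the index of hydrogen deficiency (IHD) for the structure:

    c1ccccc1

4

Molecular formula from the SMILES: C6H6.
DoU = (2C + 2 + N − H − X)/2 = (2·6 + 2 + 0 − 6 − 0)/2 = 8/2 = 4.
(Structurally: 1 ring(s) + 3 π bond(s) = 4.)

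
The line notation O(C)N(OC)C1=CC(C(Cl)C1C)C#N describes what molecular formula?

Heavy atoms from the SMILES: 9 C, 1 Cl, 2 N, 2 O.
Implicit hydrogens by atom environment:
  4 × C: 1 H each → 4
  3 × C: 3 H each → 9
  2 × C: no H
  2 × N: no H
  2 × O: no H
  1 × Cl: no H
  Total hydrogens = 13.
Molecular formula: C9H13ClN2O2

C9H13ClN2O2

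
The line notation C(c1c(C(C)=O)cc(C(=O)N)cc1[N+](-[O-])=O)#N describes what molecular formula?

C10H7N3O4

Heavy atoms from the SMILES: 10 C, 3 N, 4 O.
Implicit hydrogens by atom environment:
  4 × C (aromatic): no H
  3 × C: no H
  3 × O: no H
  2 × C (aromatic): 1 H each → 2
  1 × C: 3 H
  1 × N: 2 H
  1 × N (charge +1): no H
  1 × N: no H
  1 × O (charge -1): no H
  Total hydrogens = 7.
Molecular formula: C10H7N3O4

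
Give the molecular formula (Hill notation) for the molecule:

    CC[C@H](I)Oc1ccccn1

Heavy atoms from the SMILES: 8 C, 1 I, 1 N, 1 O.
Implicit hydrogens by atom environment:
  4 × C (aromatic): 1 H each → 4
  1 × C: 3 H
  1 × C: 2 H
  1 × C: 1 H
  1 × C (aromatic): no H
  1 × I: no H
  1 × N (aromatic): no H
  1 × O: no H
  Total hydrogens = 10.
Molecular formula: C8H10INO

C8H10INO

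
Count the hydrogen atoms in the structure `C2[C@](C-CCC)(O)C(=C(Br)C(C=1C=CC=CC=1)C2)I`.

20

Hydrogens are implicit in SMILES; fill each atom to its normal valence:
  5 × C: 2 H each → 10
  5 × C (aromatic): 1 H each → 5
  3 × C: no H
  1 × Br: no H
  1 × C: 3 H
  1 × C: 1 H
  1 × C (aromatic): no H
  1 × I: no H
  1 × O: 1 H
  Total hydrogens = 20.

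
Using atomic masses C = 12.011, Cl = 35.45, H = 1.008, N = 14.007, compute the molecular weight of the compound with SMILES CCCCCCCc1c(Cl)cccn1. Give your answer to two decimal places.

211.73

Molecular formula: C12H18ClN.
M = 12×12.011 + 1×35.45 + 18×1.008 + 1×14.007 = 211.73 g/mol.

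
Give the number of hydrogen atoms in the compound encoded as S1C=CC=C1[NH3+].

6

Hydrogens are implicit in SMILES; fill each atom to its normal valence:
  3 × C (aromatic): 1 H each → 3
  1 × C (aromatic): no H
  1 × N (charge +1): 3 H
  1 × S (aromatic): no H
  Total hydrogens = 6.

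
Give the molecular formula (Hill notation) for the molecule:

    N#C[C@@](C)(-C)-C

Heavy atoms from the SMILES: 5 C, 1 N.
Implicit hydrogens by atom environment:
  3 × C: 3 H each → 9
  2 × C: no H
  1 × N: no H
  Total hydrogens = 9.
Molecular formula: C5H9N

C5H9N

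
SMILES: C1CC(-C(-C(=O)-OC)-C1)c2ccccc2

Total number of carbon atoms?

13

The symbol for carbon appears 13 times in the SMILES. Lowercase c denotes aromatic carbon and counts toward C.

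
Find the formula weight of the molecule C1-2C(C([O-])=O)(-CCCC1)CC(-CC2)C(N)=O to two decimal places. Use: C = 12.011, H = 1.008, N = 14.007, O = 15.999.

Molecular formula: C12H18NO3-.
M = 12×12.011 + 18×1.008 + 1×14.007 + 3×15.999 = 224.28 g/mol.

224.28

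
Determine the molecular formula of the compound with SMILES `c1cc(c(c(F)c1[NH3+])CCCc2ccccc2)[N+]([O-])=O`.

C15H16FN2O2+

Heavy atoms from the SMILES: 15 C, 1 F, 2 N, 2 O.
Implicit hydrogens by atom environment:
  7 × C (aromatic): 1 H each → 7
  5 × C (aromatic): no H
  3 × C: 2 H each → 6
  1 × F: no H
  1 × N (charge +1): 3 H
  1 × N (charge +1): no H
  1 × O: no H
  1 × O (charge -1): no H
  Total hydrogens = 16.
Net charge +1.
Molecular formula: C15H16FN2O2+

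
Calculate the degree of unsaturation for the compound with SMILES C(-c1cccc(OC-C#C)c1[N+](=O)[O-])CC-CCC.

Molecular formula from the SMILES: C15H19NO3.
DoU = (2C + 2 + N − H − X)/2 = (2·15 + 2 + 1 − 19 − 0)/2 = 14/2 = 7.
(Structurally: 1 ring(s) + 6 π bond(s) = 7.)

7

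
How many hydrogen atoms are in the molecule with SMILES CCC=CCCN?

13

Hydrogens are implicit in SMILES; fill each atom to its normal valence:
  3 × C: 2 H each → 6
  2 × C: 1 H each → 2
  1 × C: 3 H
  1 × N: 2 H
  Total hydrogens = 13.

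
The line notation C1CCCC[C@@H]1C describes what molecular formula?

Heavy atoms from the SMILES: 7 C.
Implicit hydrogens by atom environment:
  5 × C: 2 H each → 10
  1 × C: 3 H
  1 × C: 1 H
  Total hydrogens = 14.
Molecular formula: C7H14

C7H14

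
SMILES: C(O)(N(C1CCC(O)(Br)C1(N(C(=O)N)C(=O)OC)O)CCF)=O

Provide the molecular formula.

Heavy atoms from the SMILES: 1 Br, 11 C, 1 F, 3 N, 7 O.
Implicit hydrogens by atom environment:
  5 × C: no H
  4 × C: 2 H each → 8
  4 × O: no H
  3 × O: 1 H each → 3
  2 × N: no H
  1 × Br: no H
  1 × C: 3 H
  1 × C: 1 H
  1 × F: no H
  1 × N: 2 H
  Total hydrogens = 17.
Molecular formula: C11H17BrFN3O7

C11H17BrFN3O7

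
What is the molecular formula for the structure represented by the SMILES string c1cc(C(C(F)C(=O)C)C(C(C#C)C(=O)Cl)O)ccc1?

Heavy atoms from the SMILES: 15 C, 1 Cl, 1 F, 3 O.
Implicit hydrogens by atom environment:
  5 × C: 1 H each → 5
  5 × C (aromatic): 1 H each → 5
  3 × C: no H
  2 × O: no H
  1 × C: 3 H
  1 × C (aromatic): no H
  1 × Cl: no H
  1 × F: no H
  1 × O: 1 H
  Total hydrogens = 14.
Molecular formula: C15H14ClFO3

C15H14ClFO3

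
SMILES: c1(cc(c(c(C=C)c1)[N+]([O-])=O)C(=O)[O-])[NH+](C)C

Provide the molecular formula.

Heavy atoms from the SMILES: 11 C, 2 N, 4 O.
Implicit hydrogens by atom environment:
  4 × C (aromatic): no H
  2 × C: 3 H each → 6
  2 × C (aromatic): 1 H each → 2
  2 × O: no H
  2 × O (charge -1): no H
  1 × C: 2 H
  1 × C: 1 H
  1 × C: no H
  1 × N (charge +1): 1 H
  1 × N (charge +1): no H
  Total hydrogens = 12.
Molecular formula: C11H12N2O4

C11H12N2O4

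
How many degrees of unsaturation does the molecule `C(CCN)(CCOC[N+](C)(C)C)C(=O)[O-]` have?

Molecular formula from the SMILES: C10H22N2O3.
DoU = (2C + 2 + N − H − X)/2 = (2·10 + 2 + 2 − 22 − 0)/2 = 2/2 = 1.
(Structurally: 0 ring(s) + 1 π bond(s) = 1.)

1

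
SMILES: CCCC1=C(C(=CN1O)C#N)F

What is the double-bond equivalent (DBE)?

Molecular formula from the SMILES: C8H9FN2O.
DoU = (2C + 2 + N − H − X)/2 = (2·8 + 2 + 2 − 9 − 1)/2 = 10/2 = 5.
(Structurally: 1 ring(s) + 4 π bond(s) = 5.)

5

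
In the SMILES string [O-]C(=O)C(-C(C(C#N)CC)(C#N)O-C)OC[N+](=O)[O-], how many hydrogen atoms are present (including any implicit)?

12

Hydrogens are implicit in SMILES; fill each atom to its normal valence:
  4 × C: no H
  4 × O: no H
  2 × C: 3 H each → 6
  2 × C: 2 H each → 4
  2 × C: 1 H each → 2
  2 × N: no H
  2 × O (charge -1): no H
  1 × N (charge +1): no H
  Total hydrogens = 12.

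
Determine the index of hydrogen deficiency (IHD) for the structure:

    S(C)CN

Molecular formula from the SMILES: C2H7NS.
DoU = (2C + 2 + N − H − X)/2 = (2·2 + 2 + 1 − 7 − 0)/2 = 0/2 = 0.
(Structurally: 0 ring(s) + 0 π bond(s) = 0.)

0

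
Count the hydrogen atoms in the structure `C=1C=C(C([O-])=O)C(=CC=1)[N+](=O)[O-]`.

Hydrogens are implicit in SMILES; fill each atom to its normal valence:
  4 × C (aromatic): 1 H each → 4
  2 × C (aromatic): no H
  2 × O: no H
  2 × O (charge -1): no H
  1 × C: no H
  1 × N (charge +1): no H
  Total hydrogens = 4.

4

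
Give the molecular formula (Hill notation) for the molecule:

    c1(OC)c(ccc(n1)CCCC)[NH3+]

C10H17N2O+

Heavy atoms from the SMILES: 10 C, 2 N, 1 O.
Implicit hydrogens by atom environment:
  3 × C: 2 H each → 6
  3 × C (aromatic): no H
  2 × C: 3 H each → 6
  2 × C (aromatic): 1 H each → 2
  1 × N (charge +1): 3 H
  1 × N (aromatic): no H
  1 × O: no H
  Total hydrogens = 17.
Net charge +1.
Molecular formula: C10H17N2O+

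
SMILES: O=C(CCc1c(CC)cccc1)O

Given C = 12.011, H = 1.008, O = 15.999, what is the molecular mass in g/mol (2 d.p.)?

Molecular formula: C11H14O2.
M = 11×12.011 + 14×1.008 + 2×15.999 = 178.23 g/mol.

178.23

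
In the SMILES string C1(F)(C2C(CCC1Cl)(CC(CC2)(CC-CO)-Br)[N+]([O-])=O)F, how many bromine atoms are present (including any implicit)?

The symbol for bromine appears 1 time in the SMILES.

1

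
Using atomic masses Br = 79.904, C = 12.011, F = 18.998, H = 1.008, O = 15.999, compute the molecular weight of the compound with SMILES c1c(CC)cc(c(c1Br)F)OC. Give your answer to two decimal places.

Molecular formula: C9H10BrFO.
M = 1×79.904 + 9×12.011 + 1×18.998 + 10×1.008 + 1×15.999 = 233.08 g/mol.

233.08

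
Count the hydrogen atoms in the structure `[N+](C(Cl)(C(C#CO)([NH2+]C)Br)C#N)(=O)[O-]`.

Hydrogens are implicit in SMILES; fill each atom to its normal valence:
  5 × C: no H
  1 × Br: no H
  1 × C: 3 H
  1 × Cl: no H
  1 × N (charge +1): 2 H
  1 × N: no H
  1 × N (charge +1): no H
  1 × O: 1 H
  1 × O: no H
  1 × O (charge -1): no H
  Total hydrogens = 6.

6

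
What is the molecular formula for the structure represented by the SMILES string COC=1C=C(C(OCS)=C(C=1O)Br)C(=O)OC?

Heavy atoms from the SMILES: 1 Br, 10 C, 5 O, 1 S.
Implicit hydrogens by atom environment:
  5 × C (aromatic): no H
  4 × O: no H
  2 × C: 3 H each → 6
  1 × Br: no H
  1 × C: 2 H
  1 × C (aromatic): 1 H
  1 × C: no H
  1 × O: 1 H
  1 × S: 1 H
  Total hydrogens = 11.
Molecular formula: C10H11BrO5S

C10H11BrO5S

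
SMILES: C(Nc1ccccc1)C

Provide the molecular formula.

Heavy atoms from the SMILES: 8 C, 1 N.
Implicit hydrogens by atom environment:
  5 × C (aromatic): 1 H each → 5
  1 × C: 3 H
  1 × C: 2 H
  1 × C (aromatic): no H
  1 × N: 1 H
  Total hydrogens = 11.
Molecular formula: C8H11N

C8H11N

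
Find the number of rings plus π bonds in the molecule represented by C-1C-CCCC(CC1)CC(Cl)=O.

Molecular formula from the SMILES: C10H17ClO.
DoU = (2C + 2 + N − H − X)/2 = (2·10 + 2 + 0 − 17 − 1)/2 = 4/2 = 2.
(Structurally: 1 ring(s) + 1 π bond(s) = 2.)

2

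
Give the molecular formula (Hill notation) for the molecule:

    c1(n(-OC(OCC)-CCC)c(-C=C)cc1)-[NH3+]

Heavy atoms from the SMILES: 12 C, 2 N, 2 O.
Implicit hydrogens by atom environment:
  4 × C: 2 H each → 8
  2 × C: 3 H each → 6
  2 × C (aromatic): 1 H each → 2
  2 × C: 1 H each → 2
  2 × C (aromatic): no H
  2 × O: no H
  1 × N (charge +1): 3 H
  1 × N (aromatic): no H
  Total hydrogens = 21.
Net charge +1.
Molecular formula: C12H21N2O2+

C12H21N2O2+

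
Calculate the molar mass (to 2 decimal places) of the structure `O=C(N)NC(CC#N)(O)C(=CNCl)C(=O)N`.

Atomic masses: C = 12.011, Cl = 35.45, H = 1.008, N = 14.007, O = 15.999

Molecular formula: C7H10ClN5O3.
M = 7×12.011 + 1×35.45 + 10×1.008 + 5×14.007 + 3×15.999 = 247.64 g/mol.

247.64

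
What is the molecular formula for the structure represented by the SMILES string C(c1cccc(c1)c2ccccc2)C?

C14H14

Heavy atoms from the SMILES: 14 C.
Implicit hydrogens by atom environment:
  9 × C (aromatic): 1 H each → 9
  3 × C (aromatic): no H
  1 × C: 3 H
  1 × C: 2 H
  Total hydrogens = 14.
Molecular formula: C14H14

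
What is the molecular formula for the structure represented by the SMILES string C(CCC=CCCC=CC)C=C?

C12H20

Heavy atoms from the SMILES: 12 C.
Implicit hydrogens by atom environment:
  6 × C: 2 H each → 12
  5 × C: 1 H each → 5
  1 × C: 3 H
  Total hydrogens = 20.
Molecular formula: C12H20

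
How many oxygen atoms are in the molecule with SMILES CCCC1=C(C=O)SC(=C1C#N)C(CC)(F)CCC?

The symbol for oxygen appears 1 time in the SMILES.

1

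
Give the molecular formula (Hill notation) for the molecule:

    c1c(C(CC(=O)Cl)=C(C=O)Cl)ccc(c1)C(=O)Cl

C12H7Cl3O3

Heavy atoms from the SMILES: 12 C, 3 Cl, 3 O.
Implicit hydrogens by atom environment:
  4 × C (aromatic): 1 H each → 4
  4 × C: no H
  3 × Cl: no H
  3 × O: no H
  2 × C (aromatic): no H
  1 × C: 2 H
  1 × C: 1 H
  Total hydrogens = 7.
Molecular formula: C12H7Cl3O3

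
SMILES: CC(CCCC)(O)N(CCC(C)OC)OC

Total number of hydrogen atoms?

Hydrogens are implicit in SMILES; fill each atom to its normal valence:
  5 × C: 3 H each → 15
  5 × C: 2 H each → 10
  2 × O: no H
  1 × C: 1 H
  1 × C: no H
  1 × N: no H
  1 × O: 1 H
  Total hydrogens = 27.

27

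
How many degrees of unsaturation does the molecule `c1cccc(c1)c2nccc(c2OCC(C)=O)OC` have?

9

Molecular formula from the SMILES: C15H15NO3.
DoU = (2C + 2 + N − H − X)/2 = (2·15 + 2 + 1 − 15 − 0)/2 = 18/2 = 9.
(Structurally: 2 ring(s) + 7 π bond(s) = 9.)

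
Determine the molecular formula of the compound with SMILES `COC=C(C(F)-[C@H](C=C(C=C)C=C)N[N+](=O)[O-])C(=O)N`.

Heavy atoms from the SMILES: 12 C, 1 F, 3 N, 4 O.
Implicit hydrogens by atom environment:
  6 × C: 1 H each → 6
  3 × C: no H
  3 × O: no H
  2 × C: 2 H each → 4
  1 × C: 3 H
  1 × F: no H
  1 × N: 2 H
  1 × N: 1 H
  1 × N (charge +1): no H
  1 × O (charge -1): no H
  Total hydrogens = 16.
Molecular formula: C12H16FN3O4

C12H16FN3O4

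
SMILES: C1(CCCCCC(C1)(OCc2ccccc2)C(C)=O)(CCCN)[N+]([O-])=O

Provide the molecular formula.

C20H30N2O4

Heavy atoms from the SMILES: 20 C, 2 N, 4 O.
Implicit hydrogens by atom environment:
  10 × C: 2 H each → 20
  5 × C (aromatic): 1 H each → 5
  3 × C: no H
  3 × O: no H
  1 × C: 3 H
  1 × C (aromatic): no H
  1 × N: 2 H
  1 × N (charge +1): no H
  1 × O (charge -1): no H
  Total hydrogens = 30.
Molecular formula: C20H30N2O4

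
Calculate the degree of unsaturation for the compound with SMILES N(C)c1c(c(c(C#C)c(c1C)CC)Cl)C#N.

8

Molecular formula from the SMILES: C13H13ClN2.
DoU = (2C + 2 + N − H − X)/2 = (2·13 + 2 + 2 − 13 − 1)/2 = 16/2 = 8.
(Structurally: 1 ring(s) + 7 π bond(s) = 8.)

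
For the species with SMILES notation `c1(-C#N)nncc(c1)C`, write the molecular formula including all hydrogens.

C6H5N3

Heavy atoms from the SMILES: 6 C, 3 N.
Implicit hydrogens by atom environment:
  2 × C (aromatic): 1 H each → 2
  2 × C (aromatic): no H
  2 × N (aromatic): no H
  1 × C: 3 H
  1 × C: no H
  1 × N: no H
  Total hydrogens = 5.
Molecular formula: C6H5N3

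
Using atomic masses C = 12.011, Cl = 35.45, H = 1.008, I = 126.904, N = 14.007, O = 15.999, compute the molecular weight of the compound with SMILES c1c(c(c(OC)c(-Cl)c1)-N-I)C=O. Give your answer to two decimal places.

311.50

Molecular formula: C8H7ClINO2.
M = 8×12.011 + 1×35.45 + 7×1.008 + 1×126.904 + 1×14.007 + 2×15.999 = 311.50 g/mol.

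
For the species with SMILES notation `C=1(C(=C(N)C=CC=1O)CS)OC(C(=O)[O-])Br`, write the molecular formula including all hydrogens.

C9H9BrNO4S-

Heavy atoms from the SMILES: 1 Br, 9 C, 1 N, 4 O, 1 S.
Implicit hydrogens by atom environment:
  4 × C (aromatic): no H
  2 × C (aromatic): 1 H each → 2
  2 × O: no H
  1 × Br: no H
  1 × C: 2 H
  1 × C: 1 H
  1 × C: no H
  1 × N: 2 H
  1 × O: 1 H
  1 × O (charge -1): no H
  1 × S: 1 H
  Total hydrogens = 9.
Net charge -1.
Molecular formula: C9H9BrNO4S-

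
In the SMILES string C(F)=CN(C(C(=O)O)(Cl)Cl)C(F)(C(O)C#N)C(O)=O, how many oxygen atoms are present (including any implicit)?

5

The symbol for oxygen appears 5 times in the SMILES.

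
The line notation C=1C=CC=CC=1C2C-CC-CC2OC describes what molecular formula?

C13H18O

Heavy atoms from the SMILES: 13 C, 1 O.
Implicit hydrogens by atom environment:
  5 × C (aromatic): 1 H each → 5
  4 × C: 2 H each → 8
  2 × C: 1 H each → 2
  1 × C: 3 H
  1 × C (aromatic): no H
  1 × O: no H
  Total hydrogens = 18.
Molecular formula: C13H18O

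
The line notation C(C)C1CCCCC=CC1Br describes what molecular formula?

C10H17Br

Heavy atoms from the SMILES: 1 Br, 10 C.
Implicit hydrogens by atom environment:
  5 × C: 2 H each → 10
  4 × C: 1 H each → 4
  1 × Br: no H
  1 × C: 3 H
  Total hydrogens = 17.
Molecular formula: C10H17Br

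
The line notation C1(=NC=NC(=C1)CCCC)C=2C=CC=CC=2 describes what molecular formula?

C14H16N2

Heavy atoms from the SMILES: 14 C, 2 N.
Implicit hydrogens by atom environment:
  7 × C (aromatic): 1 H each → 7
  3 × C: 2 H each → 6
  3 × C (aromatic): no H
  2 × N (aromatic): no H
  1 × C: 3 H
  Total hydrogens = 16.
Molecular formula: C14H16N2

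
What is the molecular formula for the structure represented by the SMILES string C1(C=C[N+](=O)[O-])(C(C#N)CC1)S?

Heavy atoms from the SMILES: 7 C, 2 N, 2 O, 1 S.
Implicit hydrogens by atom environment:
  3 × C: 1 H each → 3
  2 × C: 2 H each → 4
  2 × C: no H
  1 × N (charge +1): no H
  1 × N: no H
  1 × O: no H
  1 × O (charge -1): no H
  1 × S: 1 H
  Total hydrogens = 8.
Molecular formula: C7H8N2O2S

C7H8N2O2S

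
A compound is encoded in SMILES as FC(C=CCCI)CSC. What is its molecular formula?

Heavy atoms from the SMILES: 7 C, 1 F, 1 I, 1 S.
Implicit hydrogens by atom environment:
  3 × C: 2 H each → 6
  3 × C: 1 H each → 3
  1 × C: 3 H
  1 × F: no H
  1 × I: no H
  1 × S: no H
  Total hydrogens = 12.
Molecular formula: C7H12FIS

C7H12FIS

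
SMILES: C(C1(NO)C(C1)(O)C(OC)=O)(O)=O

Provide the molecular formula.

Heavy atoms from the SMILES: 6 C, 1 N, 6 O.
Implicit hydrogens by atom environment:
  4 × C: no H
  3 × O: 1 H each → 3
  3 × O: no H
  1 × C: 3 H
  1 × C: 2 H
  1 × N: 1 H
  Total hydrogens = 9.
Molecular formula: C6H9NO6

C6H9NO6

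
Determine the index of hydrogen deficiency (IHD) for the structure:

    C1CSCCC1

Molecular formula from the SMILES: C5H10S.
DoU = (2C + 2 + N − H − X)/2 = (2·5 + 2 + 0 − 10 − 0)/2 = 2/2 = 1.
(Structurally: 1 ring(s) + 0 π bond(s) = 1.)

1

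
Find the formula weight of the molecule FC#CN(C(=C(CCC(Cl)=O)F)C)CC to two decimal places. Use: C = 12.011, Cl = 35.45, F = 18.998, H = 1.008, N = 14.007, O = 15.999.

235.66

Molecular formula: C10H12ClF2NO.
M = 10×12.011 + 1×35.45 + 2×18.998 + 12×1.008 + 1×14.007 + 1×15.999 = 235.66 g/mol.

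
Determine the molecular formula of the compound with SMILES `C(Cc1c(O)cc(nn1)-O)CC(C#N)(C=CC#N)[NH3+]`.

Heavy atoms from the SMILES: 12 C, 5 N, 2 O.
Implicit hydrogens by atom environment:
  3 × C: 2 H each → 6
  3 × C (aromatic): no H
  3 × C: no H
  2 × C: 1 H each → 2
  2 × N (aromatic): no H
  2 × N: no H
  2 × O: 1 H each → 2
  1 × C (aromatic): 1 H
  1 × N (charge +1): 3 H
  Total hydrogens = 14.
Net charge +1.
Molecular formula: C12H14N5O2+

C12H14N5O2+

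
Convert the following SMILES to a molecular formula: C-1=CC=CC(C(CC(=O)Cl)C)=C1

C10H11ClO

Heavy atoms from the SMILES: 10 C, 1 Cl, 1 O.
Implicit hydrogens by atom environment:
  5 × C (aromatic): 1 H each → 5
  1 × C: 3 H
  1 × C: 2 H
  1 × C: 1 H
  1 × C (aromatic): no H
  1 × C: no H
  1 × Cl: no H
  1 × O: no H
  Total hydrogens = 11.
Molecular formula: C10H11ClO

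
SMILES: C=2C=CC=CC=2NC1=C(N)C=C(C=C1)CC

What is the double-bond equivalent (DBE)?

8

Molecular formula from the SMILES: C14H16N2.
DoU = (2C + 2 + N − H − X)/2 = (2·14 + 2 + 2 − 16 − 0)/2 = 16/2 = 8.
(Structurally: 2 ring(s) + 6 π bond(s) = 8.)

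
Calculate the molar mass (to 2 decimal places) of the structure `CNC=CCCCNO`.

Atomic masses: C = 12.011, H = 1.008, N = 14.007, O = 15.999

Molecular formula: C6H14N2O.
M = 6×12.011 + 14×1.008 + 2×14.007 + 1×15.999 = 130.19 g/mol.

130.19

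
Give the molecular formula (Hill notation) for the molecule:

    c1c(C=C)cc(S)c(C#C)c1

C10H8S

Heavy atoms from the SMILES: 10 C, 1 S.
Implicit hydrogens by atom environment:
  3 × C (aromatic): 1 H each → 3
  3 × C (aromatic): no H
  2 × C: 1 H each → 2
  1 × C: 2 H
  1 × C: no H
  1 × S: 1 H
  Total hydrogens = 8.
Molecular formula: C10H8S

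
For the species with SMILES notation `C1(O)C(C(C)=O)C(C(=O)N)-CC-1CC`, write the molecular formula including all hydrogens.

C10H17NO3

Heavy atoms from the SMILES: 10 C, 1 N, 3 O.
Implicit hydrogens by atom environment:
  4 × C: 1 H each → 4
  2 × C: 3 H each → 6
  2 × C: 2 H each → 4
  2 × C: no H
  2 × O: no H
  1 × N: 2 H
  1 × O: 1 H
  Total hydrogens = 17.
Molecular formula: C10H17NO3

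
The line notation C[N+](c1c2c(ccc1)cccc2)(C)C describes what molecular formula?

C13H16N+

Heavy atoms from the SMILES: 13 C, 1 N.
Implicit hydrogens by atom environment:
  7 × C (aromatic): 1 H each → 7
  3 × C: 3 H each → 9
  3 × C (aromatic): no H
  1 × N (charge +1): no H
  Total hydrogens = 16.
Net charge +1.
Molecular formula: C13H16N+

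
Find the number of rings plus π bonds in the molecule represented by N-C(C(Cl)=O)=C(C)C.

2

Molecular formula from the SMILES: C5H8ClNO.
DoU = (2C + 2 + N − H − X)/2 = (2·5 + 2 + 1 − 8 − 1)/2 = 4/2 = 2.
(Structurally: 0 ring(s) + 2 π bond(s) = 2.)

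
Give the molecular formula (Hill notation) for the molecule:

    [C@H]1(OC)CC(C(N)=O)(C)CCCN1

C9H18N2O2

Heavy atoms from the SMILES: 9 C, 2 N, 2 O.
Implicit hydrogens by atom environment:
  4 × C: 2 H each → 8
  2 × C: 3 H each → 6
  2 × C: no H
  2 × O: no H
  1 × C: 1 H
  1 × N: 2 H
  1 × N: 1 H
  Total hydrogens = 18.
Molecular formula: C9H18N2O2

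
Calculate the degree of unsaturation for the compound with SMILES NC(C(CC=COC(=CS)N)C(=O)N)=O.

4

Molecular formula from the SMILES: C8H13N3O3S.
DoU = (2C + 2 + N − H − X)/2 = (2·8 + 2 + 3 − 13 − 0)/2 = 8/2 = 4.
(Structurally: 0 ring(s) + 4 π bond(s) = 4.)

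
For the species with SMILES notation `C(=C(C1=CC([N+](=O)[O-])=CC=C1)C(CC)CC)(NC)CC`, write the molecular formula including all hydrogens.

Heavy atoms from the SMILES: 16 C, 2 N, 2 O.
Implicit hydrogens by atom environment:
  4 × C: 3 H each → 12
  4 × C (aromatic): 1 H each → 4
  3 × C: 2 H each → 6
  2 × C: no H
  2 × C (aromatic): no H
  1 × C: 1 H
  1 × N: 1 H
  1 × N (charge +1): no H
  1 × O: no H
  1 × O (charge -1): no H
  Total hydrogens = 24.
Molecular formula: C16H24N2O2

C16H24N2O2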